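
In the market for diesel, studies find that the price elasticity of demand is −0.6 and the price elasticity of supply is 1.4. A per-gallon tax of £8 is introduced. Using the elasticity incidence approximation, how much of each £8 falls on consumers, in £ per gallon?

Incidence ratio: consumers' share ≈ εs / (εs + |εd|) = 1.4 / (1.4 + 0.6) = 0.7.
So consumers bear ≈ 0.7 × £8 = £5.6; sellers bear £2.4.

Consumers bear ≈ £5.6 per gallon.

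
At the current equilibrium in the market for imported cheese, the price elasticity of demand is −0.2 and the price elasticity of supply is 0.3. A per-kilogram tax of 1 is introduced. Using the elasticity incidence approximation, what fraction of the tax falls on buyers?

Incidence ratio: buyers' share ≈ εs / (εs + |εd|) = 0.3 / (0.3 + 0.2) = 0.6.
Supply is the more elastic side, so buyers bear the larger share.

Buyers' share ≈ 0.6.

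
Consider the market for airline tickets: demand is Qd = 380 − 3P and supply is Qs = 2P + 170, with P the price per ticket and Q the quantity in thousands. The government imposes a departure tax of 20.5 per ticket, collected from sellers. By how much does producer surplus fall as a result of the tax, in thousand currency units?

Without the tax, 380 − 3P = 2P + 170 gives 5P = 210, so P* = 42 and Q* = 254.
With the tax collected from sellers, supply shifts: Qs = 2(P − 20.5) + 170.
New equilibrium: buyers pay 50.2, sellers receive 29.7, Q = 229.4. (Wedge: Pb − Ps = 20.5.)
ΔPS is the trapezoid between Q = 229.4 and Q = 254 of height 12.3: ½ · (254 + 229.4) · 12.3 = 2972.91.

Producer surplus falls by 2972.91 thousand.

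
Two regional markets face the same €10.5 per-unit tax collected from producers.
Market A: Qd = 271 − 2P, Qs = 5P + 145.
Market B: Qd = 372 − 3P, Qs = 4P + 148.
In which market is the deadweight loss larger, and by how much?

Market B, by €15.75.

Market A: pre-tax P* = €18, Q* = 235; post-tax Q = 220; deadweight loss = €78.75.
Market B: pre-tax P* = €32, Q* = 276; post-tax Q = 258; deadweight loss = €94.5.
Difference: €78.75 vs €94.5 → market B is larger by €15.75.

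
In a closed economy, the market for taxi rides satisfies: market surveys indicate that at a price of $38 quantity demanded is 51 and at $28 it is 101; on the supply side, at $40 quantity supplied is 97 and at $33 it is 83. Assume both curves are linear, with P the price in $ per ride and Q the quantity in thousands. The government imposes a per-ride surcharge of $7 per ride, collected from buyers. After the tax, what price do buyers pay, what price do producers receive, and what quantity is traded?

Buyers pay $34; producers receive $27; quantity = 71.

Demand slope: (101 − 51)/(28 − 38) = -5, so Qd = 241 − 5P.
Supply slope: (83 − 97)/(33 − 40) = 2, so Qs = 2P + 17.
Before the tax: set 241 − 5P = 2P + 17 → P* = $32, Q* = 81.
With the tax collected from buyers, demand (in seller-price terms) shifts: Qd = 241 − 5(P + 7).
New equilibrium: buyers pay $34, producers receive $27, Q = 71. (Wedge: Pb − Ps = 7.)
The less price-elastic side of the market bears the larger share of a per-unit tax.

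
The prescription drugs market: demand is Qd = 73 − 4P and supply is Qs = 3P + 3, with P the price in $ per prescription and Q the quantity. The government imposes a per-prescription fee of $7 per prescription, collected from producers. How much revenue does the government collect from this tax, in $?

Tax revenue = $147.

Without the tax, 73 − 4P = 3P + 3 gives 7P = 70, so P* = $10 and Q* = 33.
With the tax collected from producers, supply shifts: Qs = 3(P − 7) + 3.
New equilibrium: consumers pay $13, producers receive $6, Q = 21. (Wedge: Pb − Ps = 7.)
Revenue = t · Q = 7 · 21 = $147.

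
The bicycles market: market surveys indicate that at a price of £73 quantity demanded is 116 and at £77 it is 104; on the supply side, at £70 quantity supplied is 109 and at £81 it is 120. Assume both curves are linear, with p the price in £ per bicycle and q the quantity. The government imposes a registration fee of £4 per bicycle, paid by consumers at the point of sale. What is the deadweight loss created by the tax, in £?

Deadweight loss = £6.

Demand slope: (104 − 116)/(77 − 73) = -3, so qd = 335 − 3p.
Supply slope: (120 − 109)/(81 − 70) = 1, so qs = p + 39.
Without the tax, 335 − 3p = p + 39 gives 4p = 296, so p* = £74 and q* = 113.
With the tax collected from consumers, demand (in seller-price terms) shifts: qd = 335 − 3(p + 4).
Solving gives q = 110 with consumers paying £75 and producers receiving £71 (the £4 wedge).
Quantity falls by |ΔQ| = |113 − 110| = 3.
DWL = ½ · t · |ΔQ| = ½ · 4 · 3 = £6.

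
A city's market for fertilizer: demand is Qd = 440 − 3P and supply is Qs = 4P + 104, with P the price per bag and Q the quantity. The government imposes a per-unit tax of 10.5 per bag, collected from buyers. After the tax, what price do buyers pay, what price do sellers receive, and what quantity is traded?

Before the tax: set 440 − 3P = 4P + 104 → P* = 48, Q* = 296.
With the tax collected from buyers, demand (in seller-price terms) shifts: Qd = 440 − 3(P + 10.5).
Solving gives Q = 278 with buyers paying 54 and sellers receiving 43.5 (the 10.5 wedge).

Buyers pay 54; sellers receive 43.5; quantity = 278.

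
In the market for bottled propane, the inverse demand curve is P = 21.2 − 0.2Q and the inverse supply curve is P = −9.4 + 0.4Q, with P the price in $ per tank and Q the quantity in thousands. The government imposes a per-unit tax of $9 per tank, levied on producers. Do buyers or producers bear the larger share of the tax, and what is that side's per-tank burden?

Rewrite in direct form: Qd = 106 − 5P and Qs = 2.5P + 23.5.
Without the tax, 106 − 5P = 2.5P + 23.5 gives 7.5P = 82.5, so P* = $11 and Q* = 51.
With the tax collected from producers, supply shifts: Qs = 2.5(P − 9) + 23.5.
Solving gives Q = 36 with buyers paying $14 and producers receiving $5 (the $9 wedge).
Per-tank burden: buyers $3, producers $6.
Producers take the larger share because supply is less price-elastic here (demand slope 5 vs supply slope 2.5).
The less price-elastic side of the market bears the larger share of a per-unit tax.

Producers bear the larger share: $6 per tank.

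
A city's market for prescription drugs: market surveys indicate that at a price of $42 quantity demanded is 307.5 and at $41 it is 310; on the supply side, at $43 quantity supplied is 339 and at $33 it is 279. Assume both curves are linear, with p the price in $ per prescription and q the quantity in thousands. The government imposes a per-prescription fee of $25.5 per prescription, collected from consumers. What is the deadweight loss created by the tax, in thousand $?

Deadweight loss = $573.75 thousand.

Demand slope: (310 − 307.5)/(41 − 42) = -2.5, so qd = 412.5 − 2.5p.
Supply slope: (279 − 339)/(33 − 43) = 6, so qs = 6p + 81.
Before the tax: set 412.5 − 2.5p = 6p + 81 → p* = $39, q* = 315.
With the tax collected from consumers, demand (in seller-price terms) shifts: qd = 412.5 − 2.5(p + 25.5).
Solving gives q = 270 with consumers paying $57 and producers receiving $31.5 (the $25.5 wedge).
Quantity falls by |ΔQ| = |315 − 270| = 45.
DWL = ½ · t · |ΔQ| = ½ · 25.5 · 45 = $573.75.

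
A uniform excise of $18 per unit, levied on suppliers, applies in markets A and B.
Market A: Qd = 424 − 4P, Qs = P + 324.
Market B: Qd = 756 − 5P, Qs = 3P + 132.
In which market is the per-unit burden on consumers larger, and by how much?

Market A: pre-tax P* = $20, Q* = 344; post-tax Q = 329.6; per-unit burden on consumers = $3.6.
Market B: pre-tax P* = $78, Q* = 366; post-tax Q = 332.25; per-unit burden on consumers = $6.75.
Difference: $3.6 vs $6.75 → market B is larger by $3.15.

Market B, by $3.15.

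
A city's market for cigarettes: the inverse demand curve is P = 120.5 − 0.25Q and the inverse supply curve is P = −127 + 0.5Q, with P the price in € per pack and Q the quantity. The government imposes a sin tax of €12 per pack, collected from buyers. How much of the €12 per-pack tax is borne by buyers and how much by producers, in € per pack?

Buyers bear €4 per pack; producers bear €8 per pack.

Rewrite in direct form: Qd = 482 − 4P and Qs = 2P + 254.
Before the tax: set 482 − 4P = 2P + 254 → P* = €38, Q* = 330.
With the tax collected from buyers, demand (in seller-price terms) shifts: Qd = 482 − 4(P + 12).
Solving gives Q = 314 with buyers paying €42 and producers receiving €30 (the €12 wedge).
Burden on buyers: €4; on producers: €8. (They sum to €12.)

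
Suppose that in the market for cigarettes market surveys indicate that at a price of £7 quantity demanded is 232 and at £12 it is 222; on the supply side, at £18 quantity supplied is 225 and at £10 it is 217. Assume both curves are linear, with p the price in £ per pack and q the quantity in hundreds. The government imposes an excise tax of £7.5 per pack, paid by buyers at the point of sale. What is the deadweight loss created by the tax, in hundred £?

Demand slope: (222 − 232)/(12 − 7) = -2, so qd = 246 − 2p.
Supply slope: (217 − 225)/(10 − 18) = 1, so qs = p + 207.
Without the tax, 246 − 2p = p + 207 gives 3p = 39, so p* = £13 and q* = 220.
With the tax collected from buyers, demand (in seller-price terms) shifts: qd = 246 − 2(p + 7.5).
Solving gives q = 215 with buyers paying £15.5 and suppliers receiving £8 (the £7.5 wedge).
Quantity falls by |ΔQ| = |220 − 215| = 5.
DWL = ½ · t · |ΔQ| = ½ · 7.5 · 5 = £18.75.

Deadweight loss = £18.75 hundred.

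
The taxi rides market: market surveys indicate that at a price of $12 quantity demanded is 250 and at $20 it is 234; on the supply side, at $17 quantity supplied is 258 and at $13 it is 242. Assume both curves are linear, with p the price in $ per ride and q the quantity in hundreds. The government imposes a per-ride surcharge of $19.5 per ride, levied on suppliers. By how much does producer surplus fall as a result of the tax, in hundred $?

Demand slope: (234 − 250)/(20 − 12) = -2, so qd = 274 − 2p.
Supply slope: (242 − 258)/(13 − 17) = 4, so qs = 4p + 190.
Before the tax: set 274 − 2p = 4p + 190 → p* = $14, q* = 246.
With the tax collected from suppliers, supply shifts: qs = 4(p − 19.5) + 190.
New equilibrium: consumers pay $27, suppliers receive $7.5, q = 220. (Wedge: pb − ps = 19.5.)
ΔPS is the trapezoid between Q = 220 and Q = 246 of height $6.5: ½ · (246 + 220) · 6.5 = $1514.5.

Producer surplus falls by $1514.5 hundred.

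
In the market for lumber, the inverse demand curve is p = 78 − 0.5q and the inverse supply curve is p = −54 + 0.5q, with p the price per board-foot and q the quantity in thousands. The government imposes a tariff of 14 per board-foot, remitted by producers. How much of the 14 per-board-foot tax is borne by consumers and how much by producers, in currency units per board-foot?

Consumers bear 7 per board-foot; producers bear 7 per board-foot.

Inverting to q(p) form: qd = 156 − 2p; qs = 2p + 108.
Before the tax: set 156 − 2p = 2p + 108 → p* = 12, q* = 132.
With the tax collected from producers, supply shifts: qs = 2(p − 14) + 108.
Solving gives q = 118 with consumers paying 19 and producers receiving 5 (the 14 wedge).
Burden on consumers: 7; on producers: 7. (They sum to 14.)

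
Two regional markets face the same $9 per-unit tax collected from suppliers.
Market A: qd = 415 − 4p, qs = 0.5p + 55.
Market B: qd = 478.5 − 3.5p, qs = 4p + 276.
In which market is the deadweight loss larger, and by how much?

Market A: pre-tax p* = $80, q* = 95; post-tax q = 91; deadweight loss = $18.
Market B: pre-tax p* = $27, q* = 384; post-tax q = 367.2; deadweight loss = $75.6.
Difference: $18 vs $75.6 → market B is larger by $57.6.

Market B, by $57.6.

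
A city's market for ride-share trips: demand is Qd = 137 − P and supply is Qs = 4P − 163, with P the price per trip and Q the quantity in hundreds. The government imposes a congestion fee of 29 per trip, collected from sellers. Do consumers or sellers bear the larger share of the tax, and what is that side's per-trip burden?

Before the tax: set 137 − P = 4P − 163 → P* = 60, Q* = 77.
With the tax collected from sellers, supply shifts: Qs = 4(P − 29) − 163.
Solving gives Q = 53.8 with consumers paying 83.2 and sellers receiving 54.2 (the 29 wedge).
Per-trip burden: consumers 23.2, sellers 5.8.
Consumers take the larger share because demand is less price-elastic here (demand slope 1 vs supply slope 4).
The less price-elastic side of the market bears the larger share of a per-unit tax.

Consumers bear the larger share: 23.2 per trip.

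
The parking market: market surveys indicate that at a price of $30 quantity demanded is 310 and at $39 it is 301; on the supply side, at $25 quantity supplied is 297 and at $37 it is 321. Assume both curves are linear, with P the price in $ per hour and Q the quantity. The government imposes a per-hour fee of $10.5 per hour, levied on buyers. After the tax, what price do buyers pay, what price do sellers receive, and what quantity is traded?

Demand slope: (301 − 310)/(39 − 30) = -1, so Qd = 340 − P.
Supply slope: (321 − 297)/(37 − 25) = 2, so Qs = 2P + 247.
Before the tax: set 340 − P = 2P + 247 → P* = $31, Q* = 309.
With the tax collected from buyers, demand (in seller-price terms) shifts: Qd = 340 − (P + 10.5).
New equilibrium: buyers pay $38, sellers receive $27.5, Q = 302. (Wedge: Pb − Ps = 10.5.)
The less price-elastic side of the market bears the larger share of a per-unit tax.

Buyers pay $38; sellers receive $27.5; quantity = 302.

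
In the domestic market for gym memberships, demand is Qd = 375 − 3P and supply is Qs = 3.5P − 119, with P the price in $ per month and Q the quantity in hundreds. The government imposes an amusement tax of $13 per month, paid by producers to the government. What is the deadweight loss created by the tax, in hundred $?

Deadweight loss = $136.5 hundred.

Before the tax: set 375 − 3P = 3.5P − 119 → P* = $76, Q* = 147.
With the tax collected from producers, supply shifts: Qs = 3.5(P − 13) − 119.
Solving gives Q = 126 with buyers paying $83 and producers receiving $70 (the $13 wedge).
Quantity falls by |ΔQ| = |147 − 126| = 21.
DWL = ½ · t · |ΔQ| = ½ · 13 · 21 = $136.5.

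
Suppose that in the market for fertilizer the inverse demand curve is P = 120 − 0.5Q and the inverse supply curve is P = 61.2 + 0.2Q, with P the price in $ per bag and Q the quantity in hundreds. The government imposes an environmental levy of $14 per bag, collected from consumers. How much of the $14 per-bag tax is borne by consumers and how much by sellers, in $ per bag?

Inverting to Q(P) form: Qd = 240 − 2P; Qs = 5P − 306.
Before the tax: set 240 − 2P = 5P − 306 → P* = $78, Q* = 84.
With the tax collected from consumers, demand (in seller-price terms) shifts: Qd = 240 − 2(P + 14).
Solving gives Q = 64 with consumers paying $88 and sellers receiving $74 (the $14 wedge).
Burden on consumers: $10; on sellers: $4. (They sum to $14.)
The less price-elastic side of the market bears the larger share of a per-unit tax.

Consumers bear $10 per bag; sellers bear $4 per bag.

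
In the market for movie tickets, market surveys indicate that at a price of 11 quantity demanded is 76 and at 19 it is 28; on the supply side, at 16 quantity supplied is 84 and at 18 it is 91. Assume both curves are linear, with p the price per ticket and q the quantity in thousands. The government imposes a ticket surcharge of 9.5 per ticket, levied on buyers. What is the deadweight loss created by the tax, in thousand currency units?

Deadweight loss = 99.75 thousand.

Demand slope: (28 − 76)/(19 − 11) = -6, so qd = 142 − 6p.
Supply slope: (91 − 84)/(18 − 16) = 3.5, so qs = 3.5p + 28.
Without the tax, 142 − 6p = 3.5p + 28 gives 9.5p = 114, so p* = 12 and q* = 70.
With the tax collected from buyers, demand (in seller-price terms) shifts: qd = 142 − 6(p + 9.5).
New equilibrium: buyers pay 15.5, sellers receive 6, q = 49. (Wedge: pb − ps = 9.5.)
Quantity falls by |ΔQ| = |70 − 49| = 21.
DWL = ½ · t · |ΔQ| = ½ · 9.5 · 21 = 99.75.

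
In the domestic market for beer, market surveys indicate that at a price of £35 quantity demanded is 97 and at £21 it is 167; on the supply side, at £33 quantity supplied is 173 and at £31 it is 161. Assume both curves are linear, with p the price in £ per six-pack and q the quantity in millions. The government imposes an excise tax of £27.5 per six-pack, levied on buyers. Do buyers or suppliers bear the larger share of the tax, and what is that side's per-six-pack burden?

Buyers bear the larger share: £15 per six-pack.

Demand slope: (167 − 97)/(21 − 35) = -5, so qd = 272 − 5p.
Supply slope: (161 − 173)/(31 − 33) = 6, so qs = 6p − 25.
Before the tax: set 272 − 5p = 6p − 25 → p* = £27, q* = 137.
With the tax collected from buyers, demand (in seller-price terms) shifts: qd = 272 − 5(p + 27.5).
Solving gives q = 62 with buyers paying £42 and suppliers receiving £14.5 (the £27.5 wedge).
Per-six-pack burden: buyers £15, suppliers £12.5.
Buyers take the larger share because demand is less price-elastic here (demand slope 5 vs supply slope 6).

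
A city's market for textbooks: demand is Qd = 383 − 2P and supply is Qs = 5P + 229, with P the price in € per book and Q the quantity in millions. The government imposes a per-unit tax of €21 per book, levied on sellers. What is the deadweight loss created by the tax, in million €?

Without the tax, 383 − 2P = 5P + 229 gives 7P = 154, so P* = €22 and Q* = 339.
With the tax collected from sellers, supply shifts: Qs = 5(P − 21) + 229.
New equilibrium: consumers pay €37, sellers receive €16, Q = 309. (Wedge: Pb − Ps = 21.)
Quantity falls by |ΔQ| = |339 − 309| = 30.
DWL = ½ · t · |ΔQ| = ½ · 21 · 30 = €315.

Deadweight loss = €315 million.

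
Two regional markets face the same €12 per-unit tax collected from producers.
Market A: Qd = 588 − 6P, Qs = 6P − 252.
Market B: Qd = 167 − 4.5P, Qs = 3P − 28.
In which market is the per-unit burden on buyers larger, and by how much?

Market A, by €1.2.

Market A: pre-tax P* = €70, Q* = 168; post-tax Q = 132; per-unit burden on buyers = €6.
Market B: pre-tax P* = €26, Q* = 50; post-tax Q = 28.4; per-unit burden on buyers = €4.8.
Difference: €6 vs €4.8 → market A is larger by €1.2.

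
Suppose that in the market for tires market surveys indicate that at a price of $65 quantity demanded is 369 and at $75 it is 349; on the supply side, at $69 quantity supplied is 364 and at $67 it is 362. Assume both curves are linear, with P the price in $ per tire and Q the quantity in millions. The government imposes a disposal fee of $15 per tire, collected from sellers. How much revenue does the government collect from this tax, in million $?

Demand slope: (349 − 369)/(75 − 65) = -2, so Qd = 499 − 2P.
Supply slope: (362 − 364)/(67 − 69) = 1, so Qs = P + 295.
Before the tax: set 499 − 2P = P + 295 → P* = $68, Q* = 363.
With the tax collected from sellers, supply shifts: Qs = (P − 15) + 295.
New equilibrium: buyers pay $73, sellers receive $58, Q = 353. (Wedge: Pb − Ps = 15.)
Revenue = t · Q = 15 · 353 = $5295.

Tax revenue = $5295 million.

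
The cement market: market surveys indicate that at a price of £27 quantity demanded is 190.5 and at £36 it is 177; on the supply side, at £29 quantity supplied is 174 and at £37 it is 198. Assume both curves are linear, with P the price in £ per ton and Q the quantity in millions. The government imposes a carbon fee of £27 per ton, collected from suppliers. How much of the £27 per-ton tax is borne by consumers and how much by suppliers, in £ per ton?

Demand slope: (177 − 190.5)/(36 − 27) = -1.5, so Qd = 231 − 1.5P.
Supply slope: (198 − 174)/(37 − 29) = 3, so Qs = 3P + 87.
Without the tax, 231 − 1.5P = 3P + 87 gives 4.5P = 144, so P* = £32 and Q* = 183.
With the tax collected from suppliers, supply shifts: Qs = 3(P − 27) + 87.
Solving gives Q = 156 with consumers paying £50 and suppliers receiving £23 (the £27 wedge).
Burden on consumers: £18; on suppliers: £9. (They sum to £27.)

Consumers bear £18 per ton; suppliers bear £9 per ton.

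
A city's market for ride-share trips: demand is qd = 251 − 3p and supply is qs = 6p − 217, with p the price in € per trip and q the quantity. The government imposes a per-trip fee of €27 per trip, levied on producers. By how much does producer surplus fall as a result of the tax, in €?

Producer surplus falls by €612.

Without the tax, 251 − 3p = 6p − 217 gives 9p = 468, so p* = €52 and q* = 95.
With the tax collected from producers, supply shifts: qs = 6(p − 27) − 217.
Solving gives q = 41 with buyers paying €70 and producers receiving €43 (the €27 wedge).
ΔPS is the trapezoid between Q = 41 and Q = 95 of height €9: ½ · (95 + 41) · 9 = €612.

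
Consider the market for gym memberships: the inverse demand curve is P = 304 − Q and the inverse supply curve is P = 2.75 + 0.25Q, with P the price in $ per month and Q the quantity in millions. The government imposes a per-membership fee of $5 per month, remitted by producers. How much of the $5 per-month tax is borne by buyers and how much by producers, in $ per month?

Inverting to Q(P) form: Qd = 304 − P; Qs = 4P − 11.
Before the tax: set 304 − P = 4P − 11 → P* = $63, Q* = 241.
With the tax collected from producers, supply shifts: Qs = 4(P − 5) − 11.
Solving gives Q = 237 with buyers paying $67 and producers receiving $62 (the $5 wedge).
Burden on buyers: $4; on producers: $1. (They sum to $5.)
The less price-elastic side of the market bears the larger share of a per-unit tax.

Buyers bear $4 per month; producers bear $1 per month.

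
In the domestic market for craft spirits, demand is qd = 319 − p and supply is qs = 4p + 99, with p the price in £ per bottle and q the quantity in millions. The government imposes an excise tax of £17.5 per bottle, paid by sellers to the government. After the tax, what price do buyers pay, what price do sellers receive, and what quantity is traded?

Before the tax: set 319 − p = 4p + 99 → p* = £44, q* = 275.
With the tax collected from sellers, supply shifts: qs = 4(p − 17.5) + 99.
New equilibrium: buyers pay £58, sellers receive £40.5, q = 261. (Wedge: pb − ps = 17.5.)
The less price-elastic side of the market bears the larger share of a per-unit tax.

Buyers pay £58; sellers receive £40.5; quantity = 261.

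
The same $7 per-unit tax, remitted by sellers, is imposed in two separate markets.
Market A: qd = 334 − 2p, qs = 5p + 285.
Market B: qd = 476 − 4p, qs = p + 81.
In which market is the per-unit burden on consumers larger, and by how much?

Market A, by $3.6.

Market A: pre-tax p* = $7, q* = 320; post-tax q = 310; per-unit burden on consumers = $5.
Market B: pre-tax p* = $79, q* = 160; post-tax q = 154.4; per-unit burden on consumers = $1.4.
Difference: $5 vs $1.4 → market A is larger by $3.6.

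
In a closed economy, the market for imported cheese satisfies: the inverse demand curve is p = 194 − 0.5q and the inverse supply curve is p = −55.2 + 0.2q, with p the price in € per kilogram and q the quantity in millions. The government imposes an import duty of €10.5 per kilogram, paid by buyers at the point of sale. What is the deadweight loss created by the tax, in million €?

Deadweight loss = €78.75 million.

Inverting to q(p) form: qd = 388 − 2p; qs = 5p + 276.
Without the tax, 388 − 2p = 5p + 276 gives 7p = 112, so p* = €16 and q* = 356.
With the tax collected from buyers, demand (in seller-price terms) shifts: qd = 388 − 2(p + 10.5).
New equilibrium: buyers pay €23.5, suppliers receive €13, q = 341. (Wedge: pb − ps = 10.5.)
Quantity falls by |ΔQ| = |356 − 341| = 15.
DWL = ½ · t · |ΔQ| = ½ · 10.5 · 15 = €78.75.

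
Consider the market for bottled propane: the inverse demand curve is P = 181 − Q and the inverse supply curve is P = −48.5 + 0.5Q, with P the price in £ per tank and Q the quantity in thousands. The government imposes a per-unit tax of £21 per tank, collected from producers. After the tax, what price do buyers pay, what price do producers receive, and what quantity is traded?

Inverting to Q(P) form: Qd = 181 − P; Qs = 2P + 97.
Without the tax, 181 − P = 2P + 97 gives 3P = 84, so P* = £28 and Q* = 153.
With the tax collected from producers, supply shifts: Qs = 2(P − 21) + 97.
New equilibrium: buyers pay £42, producers receive £21, Q = 139. (Wedge: Pb − Ps = 21.)

Buyers pay £42; producers receive £21; quantity = 139.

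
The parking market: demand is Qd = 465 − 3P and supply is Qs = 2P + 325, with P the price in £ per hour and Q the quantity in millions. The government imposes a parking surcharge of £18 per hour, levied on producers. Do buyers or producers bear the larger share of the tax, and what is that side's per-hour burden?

Before the tax: set 465 − 3P = 2P + 325 → P* = £28, Q* = 381.
With the tax collected from producers, supply shifts: Qs = 2(P − 18) + 325.
Solving gives Q = 359.4 with buyers paying £35.2 and producers receiving £17.2 (the £18 wedge).
Per-hour burden: buyers £7.2, producers £10.8.
Producers take the larger share because supply is less price-elastic here (demand slope 3 vs supply slope 2).
The less price-elastic side of the market bears the larger share of a per-unit tax.

Producers bear the larger share: £10.8 per hour.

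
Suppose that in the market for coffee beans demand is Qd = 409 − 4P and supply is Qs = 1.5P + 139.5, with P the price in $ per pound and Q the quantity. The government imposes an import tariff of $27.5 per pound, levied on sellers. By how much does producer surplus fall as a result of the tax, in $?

Without the tax, 409 − 4P = 1.5P + 139.5 gives 5.5P = 269.5, so P* = $49 and Q* = 213.
With the tax collected from sellers, supply shifts: Qs = 1.5(P − 27.5) + 139.5.
Solving gives Q = 183 with consumers paying $56.5 and sellers receiving $29 (the $27.5 wedge).
ΔPS is the trapezoid between Q = 183 and Q = 213 of height $20: ½ · (213 + 183) · 20 = $3960.

Producer surplus falls by $3960.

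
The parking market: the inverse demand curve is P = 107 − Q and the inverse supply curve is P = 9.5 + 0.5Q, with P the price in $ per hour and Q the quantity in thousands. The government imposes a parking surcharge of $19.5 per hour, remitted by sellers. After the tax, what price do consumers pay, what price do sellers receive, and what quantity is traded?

Inverting to Q(P) form: Qd = 107 − P; Qs = 2P − 19.
Without the tax, 107 − P = 2P − 19 gives 3P = 126, so P* = $42 and Q* = 65.
With the tax collected from sellers, supply shifts: Qs = 2(P − 19.5) − 19.
Solving gives Q = 52 with consumers paying $55 and sellers receiving $35.5 (the $19.5 wedge).
The less price-elastic side of the market bears the larger share of a per-unit tax.

Consumers pay $55; sellers receive $35.5; quantity = 52.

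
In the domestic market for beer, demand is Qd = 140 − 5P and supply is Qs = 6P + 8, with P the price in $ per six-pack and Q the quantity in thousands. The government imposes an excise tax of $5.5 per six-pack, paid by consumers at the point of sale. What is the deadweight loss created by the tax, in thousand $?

Deadweight loss = $41.25 thousand.

Before the tax: set 140 − 5P = 6P + 8 → P* = $12, Q* = 80.
With the tax collected from consumers, demand (in seller-price terms) shifts: Qd = 140 − 5(P + 5.5).
Solving gives Q = 65 with consumers paying $15 and sellers receiving $9.5 (the $5.5 wedge).
Quantity falls by |ΔQ| = |80 − 65| = 15.
DWL = ½ · t · |ΔQ| = ½ · 5.5 · 15 = $41.25.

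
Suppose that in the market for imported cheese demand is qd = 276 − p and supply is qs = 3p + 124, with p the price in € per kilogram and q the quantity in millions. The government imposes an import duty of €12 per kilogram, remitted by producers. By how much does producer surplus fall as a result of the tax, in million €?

Producer surplus falls by €700.5 million.

Without the tax, 276 − p = 3p + 124 gives 4p = 152, so p* = €38 and q* = 238.
With the tax collected from producers, supply shifts: qs = 3(p − 12) + 124.
New equilibrium: consumers pay €47, producers receive €35, q = 229. (Wedge: pb − ps = 12.)
ΔPS is the trapezoid between Q = 229 and Q = 238 of height €3: ½ · (238 + 229) · 3 = €700.5.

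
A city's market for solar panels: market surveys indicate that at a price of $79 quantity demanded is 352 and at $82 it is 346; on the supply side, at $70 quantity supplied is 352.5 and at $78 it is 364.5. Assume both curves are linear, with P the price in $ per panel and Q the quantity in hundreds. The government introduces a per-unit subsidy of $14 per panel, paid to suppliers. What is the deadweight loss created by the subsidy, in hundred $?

Deadweight loss = $84 hundred.

Demand slope: (346 − 352)/(82 − 79) = -2, so Qd = 510 − 2P.
Supply slope: (364.5 − 352.5)/(78 − 70) = 1.5, so Qs = 1.5P + 247.5.
Before the subsidy: set 510 − 2P = 1.5P + 247.5 → P* = $75, Q* = 360.
With a per-unit subsidy paid to suppliers, each receives P + 14 per unit sold, so supply becomes Qs = 1.5(P + 14) + 247.5.
Solving gives Q = 372 with buyers paying $69 and suppliers receiving $83 (the $14 wedge).
Quantity rises by |ΔQ| = |360 − 372| = 12.
DWL = ½ · t · |ΔQ| = ½ · 14 · 12 = $84.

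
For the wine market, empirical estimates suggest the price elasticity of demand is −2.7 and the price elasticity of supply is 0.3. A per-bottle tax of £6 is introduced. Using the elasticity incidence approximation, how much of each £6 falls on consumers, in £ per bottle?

Incidence ratio: consumers' share ≈ εs / (εs + |εd|) = 0.3 / (0.3 + 2.7) = 0.1.
So consumers bear ≈ 0.1 × £6 = £0.6; producers bear £5.4.

Consumers bear ≈ £0.6 per bottle.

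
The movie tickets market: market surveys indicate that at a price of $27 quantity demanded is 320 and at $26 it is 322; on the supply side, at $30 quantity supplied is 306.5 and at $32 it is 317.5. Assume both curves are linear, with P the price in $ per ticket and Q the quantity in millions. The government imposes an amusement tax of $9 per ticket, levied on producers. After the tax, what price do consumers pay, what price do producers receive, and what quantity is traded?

Consumers pay $37.6; producers receive $28.6; quantity = 298.8.

Demand slope: (322 − 320)/(26 − 27) = -2, so Qd = 374 − 2P.
Supply slope: (317.5 − 306.5)/(32 − 30) = 5.5, so Qs = 5.5P + 141.5.
Before the tax: set 374 − 2P = 5.5P + 141.5 → P* = $31, Q* = 312.
With the tax collected from producers, supply shifts: Qs = 5.5(P − 9) + 141.5.
New equilibrium: consumers pay $37.6, producers receive $28.6, Q = 298.8. (Wedge: Pb − Ps = 9.)
The less price-elastic side of the market bears the larger share of a per-unit tax.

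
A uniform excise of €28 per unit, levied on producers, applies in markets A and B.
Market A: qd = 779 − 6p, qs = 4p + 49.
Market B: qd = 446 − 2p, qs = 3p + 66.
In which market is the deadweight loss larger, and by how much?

Market A: pre-tax p* = €73, q* = 341; post-tax q = 273.8; deadweight loss = €940.8.
Market B: pre-tax p* = €76, q* = 294; post-tax q = 260.4; deadweight loss = €470.4.
Difference: €940.8 vs €470.4 → market A is larger by €470.4.

Market A, by €470.4.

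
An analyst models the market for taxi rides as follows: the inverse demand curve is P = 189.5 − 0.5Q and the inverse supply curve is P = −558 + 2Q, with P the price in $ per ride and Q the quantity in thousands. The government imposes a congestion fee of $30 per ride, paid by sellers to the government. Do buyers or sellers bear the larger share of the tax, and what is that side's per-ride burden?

Rewrite in direct form: Qd = 379 − 2P and Qs = 0.5P + 279.
Without the tax, 379 − 2P = 0.5P + 279 gives 2.5P = 100, so P* = $40 and Q* = 299.
With the tax collected from sellers, supply shifts: Qs = 0.5(P − 30) + 279.
New equilibrium: buyers pay $46, sellers receive $16, Q = 287. (Wedge: Pb − Ps = 30.)
Per-ride burden: buyers $6, sellers $24.
Sellers take the larger share because supply is less price-elastic here (demand slope 2 vs supply slope 0.5).

Sellers bear the larger share: $24 per ride.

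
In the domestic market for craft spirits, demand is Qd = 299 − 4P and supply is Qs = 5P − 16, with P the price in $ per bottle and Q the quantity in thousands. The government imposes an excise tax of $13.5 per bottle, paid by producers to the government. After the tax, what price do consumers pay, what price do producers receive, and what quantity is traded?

Without the tax, 299 − 4P = 5P − 16 gives 9P = 315, so P* = $35 and Q* = 159.
With the tax collected from producers, supply shifts: Qs = 5(P − 13.5) − 16.
Solving gives Q = 129 with consumers paying $42.5 and producers receiving $29 (the $13.5 wedge).
The less price-elastic side of the market bears the larger share of a per-unit tax.

Consumers pay $42.5; producers receive $29; quantity = 129.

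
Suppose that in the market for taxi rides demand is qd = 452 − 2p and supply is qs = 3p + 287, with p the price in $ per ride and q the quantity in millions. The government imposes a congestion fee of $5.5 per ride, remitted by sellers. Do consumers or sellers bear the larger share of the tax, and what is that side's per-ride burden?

Consumers bear the larger share: $3.3 per ride.

Before the tax: set 452 − 2p = 3p + 287 → p* = $33, q* = 386.
With the tax collected from sellers, supply shifts: qs = 3(p − 5.5) + 287.
Solving gives q = 379.4 with consumers paying $36.3 and sellers receiving $30.8 (the $5.5 wedge).
Per-ride burden: consumers $3.3, sellers $2.2.
Consumers take the larger share because demand is less price-elastic here (demand slope 2 vs supply slope 3).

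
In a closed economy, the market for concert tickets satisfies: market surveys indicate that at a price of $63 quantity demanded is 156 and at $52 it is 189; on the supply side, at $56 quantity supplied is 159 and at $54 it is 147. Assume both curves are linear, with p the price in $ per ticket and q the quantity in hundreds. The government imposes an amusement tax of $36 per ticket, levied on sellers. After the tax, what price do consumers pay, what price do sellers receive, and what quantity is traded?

Demand slope: (189 − 156)/(52 − 63) = -3, so qd = 345 − 3p.
Supply slope: (147 − 159)/(54 − 56) = 6, so qs = 6p − 177.
Before the tax: set 345 − 3p = 6p − 177 → p* = $58, q* = 171.
With the tax collected from sellers, supply shifts: qs = 6(p − 36) − 177.
New equilibrium: consumers pay $82, sellers receive $46, q = 99. (Wedge: pb − ps = 36.)
The less price-elastic side of the market bears the larger share of a per-unit tax.

Consumers pay $82; sellers receive $46; quantity = 99.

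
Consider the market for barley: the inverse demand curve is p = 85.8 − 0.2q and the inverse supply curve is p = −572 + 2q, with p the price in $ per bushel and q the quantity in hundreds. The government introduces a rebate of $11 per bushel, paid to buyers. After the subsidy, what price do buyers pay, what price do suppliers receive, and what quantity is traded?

Buyers pay $25; suppliers receive $36; quantity = 304.

Inverting to q(p) form: qd = 429 − 5p; qs = 0.5p + 286.
Before the subsidy: set 429 − 5p = 0.5p + 286 → p* = $26, q* = 299.
With a per-unit subsidy paid to buyers, each effectively pays p − 11, so demand becomes qd = 429 − 5(p − 11).
New equilibrium: buyers pay $25, suppliers receive $36, q = 304. (Wedge: pb − ps = −11.)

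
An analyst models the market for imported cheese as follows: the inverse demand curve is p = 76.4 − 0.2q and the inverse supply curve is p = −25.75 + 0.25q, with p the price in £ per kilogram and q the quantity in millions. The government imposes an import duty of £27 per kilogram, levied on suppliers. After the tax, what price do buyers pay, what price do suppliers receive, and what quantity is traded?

Buyers pay £43; suppliers receive £16; quantity = 167.

Rewrite in direct form: qd = 382 − 5p and qs = 4p + 103.
Before the tax: set 382 − 5p = 4p + 103 → p* = £31, q* = 227.
With the tax collected from suppliers, supply shifts: qs = 4(p − 27) + 103.
Solving gives q = 167 with buyers paying £43 and suppliers receiving £16 (the £27 wedge).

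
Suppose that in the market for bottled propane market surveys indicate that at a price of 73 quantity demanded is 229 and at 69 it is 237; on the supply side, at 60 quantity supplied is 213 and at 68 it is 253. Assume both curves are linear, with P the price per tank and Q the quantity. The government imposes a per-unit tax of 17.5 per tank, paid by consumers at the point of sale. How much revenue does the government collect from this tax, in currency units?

Tax revenue = 3815.

Demand slope: (237 − 229)/(69 − 73) = -2, so Qd = 375 − 2P.
Supply slope: (253 − 213)/(68 − 60) = 5, so Qs = 5P − 87.
Before the tax: set 375 − 2P = 5P − 87 → P* = 66, Q* = 243.
With the tax collected from consumers, demand (in seller-price terms) shifts: Qd = 375 − 2(P + 17.5).
Solving gives Q = 218 with consumers paying 78.5 and producers receiving 61 (the 17.5 wedge).
Revenue = t · Q = 17.5 · 218 = 3815.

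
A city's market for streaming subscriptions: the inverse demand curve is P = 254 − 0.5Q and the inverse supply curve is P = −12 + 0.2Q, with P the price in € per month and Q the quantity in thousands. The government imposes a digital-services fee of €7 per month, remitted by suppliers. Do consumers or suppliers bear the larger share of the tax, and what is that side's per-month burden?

Rewrite in direct form: Qd = 508 − 2P and Qs = 5P + 60.
Without the tax, 508 − 2P = 5P + 60 gives 7P = 448, so P* = €64 and Q* = 380.
With the tax collected from suppliers, supply shifts: Qs = 5(P − 7) + 60.
Solving gives Q = 370 with consumers paying €69 and suppliers receiving €62 (the €7 wedge).
Per-month burden: consumers €5, suppliers €2.
Consumers take the larger share because demand is less price-elastic here (demand slope 2 vs supply slope 5).

Consumers bear the larger share: €5 per month.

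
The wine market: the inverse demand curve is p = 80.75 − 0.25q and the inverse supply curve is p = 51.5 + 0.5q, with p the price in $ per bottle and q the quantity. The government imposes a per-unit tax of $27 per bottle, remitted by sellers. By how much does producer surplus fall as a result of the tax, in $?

Rewrite in direct form: qd = 323 − 4p and qs = 2p − 103.
Before the tax: set 323 − 4p = 2p − 103 → p* = $71, q* = 39.
With the tax collected from sellers, supply shifts: qs = 2(p − 27) − 103.
New equilibrium: buyers pay $80, sellers receive $53, q = 3. (Wedge: pb − ps = 27.)
ΔPS is the trapezoid between Q = 3 and Q = 39 of height $18: ½ · (39 + 3) · 18 = $378.

Producer surplus falls by $378.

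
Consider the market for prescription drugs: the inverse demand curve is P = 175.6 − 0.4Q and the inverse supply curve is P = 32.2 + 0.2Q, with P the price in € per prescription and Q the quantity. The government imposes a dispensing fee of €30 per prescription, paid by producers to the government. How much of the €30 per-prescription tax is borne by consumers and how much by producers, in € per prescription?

Rewrite in direct form: Qd = 439 − 2.5P and Qs = 5P − 161.
Without the tax, 439 − 2.5P = 5P − 161 gives 7.5P = 600, so P* = €80 and Q* = 239.
With the tax collected from producers, supply shifts: Qs = 5(P − 30) − 161.
Solving gives Q = 189 with consumers paying €100 and producers receiving €70 (the €30 wedge).
Burden on consumers: €20; on producers: €10. (They sum to €30.)
The less price-elastic side of the market bears the larger share of a per-unit tax.

Consumers bear €20 per prescription; producers bear €10 per prescription.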